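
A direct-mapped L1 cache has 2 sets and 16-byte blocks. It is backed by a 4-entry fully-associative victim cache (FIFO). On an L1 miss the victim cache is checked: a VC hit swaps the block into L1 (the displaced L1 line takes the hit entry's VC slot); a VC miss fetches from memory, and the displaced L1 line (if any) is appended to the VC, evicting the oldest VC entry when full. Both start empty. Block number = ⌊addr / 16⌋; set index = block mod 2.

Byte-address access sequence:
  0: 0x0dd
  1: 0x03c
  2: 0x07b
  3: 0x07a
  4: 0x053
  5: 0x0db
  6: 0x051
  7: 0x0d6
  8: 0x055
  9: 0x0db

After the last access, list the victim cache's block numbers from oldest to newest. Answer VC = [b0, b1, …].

VC = [5, 3, 7]

#0 0xdd→b13/s1 MISS; vc=[]
#1 0x3c→b3/s1 MISS; vc=[13]
#2 0x7b→b7/s1 MISS; vc=[13,3]
#3 0x7a→b7/s1 L1-HIT; vc=[13,3]
#4 0x53→b5/s1 MISS; vc=[13,3,7]
#5 0xdb→b13/s1 VC-HIT; vc=[5,3,7]
#6 0x51→b5/s1 VC-HIT; vc=[13,3,7]
#7 0xd6→b13/s1 VC-HIT; vc=[5,3,7]
#8 0x55→b5/s1 VC-HIT; vc=[13,3,7]
#9 0xdb→b13/s1 VC-HIT; vc=[5,3,7]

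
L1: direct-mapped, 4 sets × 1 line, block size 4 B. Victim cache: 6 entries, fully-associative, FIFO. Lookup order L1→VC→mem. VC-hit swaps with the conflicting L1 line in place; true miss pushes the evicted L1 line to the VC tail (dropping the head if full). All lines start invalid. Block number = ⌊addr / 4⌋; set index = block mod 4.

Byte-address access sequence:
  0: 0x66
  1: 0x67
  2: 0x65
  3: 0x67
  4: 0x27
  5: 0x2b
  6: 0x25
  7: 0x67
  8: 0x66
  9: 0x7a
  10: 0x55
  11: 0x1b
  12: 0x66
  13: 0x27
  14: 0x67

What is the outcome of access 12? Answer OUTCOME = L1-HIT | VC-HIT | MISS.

0: 0x66 (blk 25, set 1) → MISS  vc=[]
1: 0x67 (blk 25, set 1) → L1-HIT  vc=[]
2: 0x65 (blk 25, set 1) → L1-HIT  vc=[]
3: 0x67 (blk 25, set 1) → L1-HIT  vc=[]
4: 0x27 (blk 9, set 1) → MISS  vc=[25]
5: 0x2b (blk 10, set 2) → MISS  vc=[25]
6: 0x25 (blk 9, set 1) → L1-HIT  vc=[25]
7: 0x67 (blk 25, set 1) → VC-HIT  vc=[9]
8: 0x66 (blk 25, set 1) → L1-HIT  vc=[9]
9: 0x7a (blk 30, set 2) → MISS  vc=[9, 10]
10: 0x55 (blk 21, set 1) → MISS  vc=[9, 10, 25]
11: 0x1b (blk 6, set 2) → MISS  vc=[9, 10, 25, 30]
12: 0x66 (blk 25, set 1) → VC-HIT  vc=[9, 10, 21, 30]
13: 0x27 (blk 9, set 1) → VC-HIT  vc=[25, 10, 21, 30]
14: 0x67 (blk 25, set 1) → VC-HIT  vc=[9, 10, 21, 30]

OUTCOME = VC-HIT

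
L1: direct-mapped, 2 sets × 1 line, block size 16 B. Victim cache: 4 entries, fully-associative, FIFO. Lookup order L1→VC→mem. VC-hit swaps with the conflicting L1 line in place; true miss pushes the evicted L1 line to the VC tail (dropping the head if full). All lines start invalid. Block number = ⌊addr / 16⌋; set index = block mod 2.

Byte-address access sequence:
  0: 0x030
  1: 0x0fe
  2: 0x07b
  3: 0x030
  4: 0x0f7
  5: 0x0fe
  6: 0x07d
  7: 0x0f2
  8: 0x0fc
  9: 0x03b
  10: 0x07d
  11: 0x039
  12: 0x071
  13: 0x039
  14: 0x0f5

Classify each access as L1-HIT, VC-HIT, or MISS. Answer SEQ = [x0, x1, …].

SEQ = [MISS, MISS, MISS, VC-HIT, VC-HIT, L1-HIT, VC-HIT, VC-HIT, L1-HIT, VC-HIT, VC-HIT, VC-HIT, VC-HIT, VC-HIT, VC-HIT]

0: 0x30 (blk 3, set 1) → MISS  vc=[]
1: 0xfe (blk 15, set 1) → MISS  vc=[3]
2: 0x7b (blk 7, set 1) → MISS  vc=[3, 15]
3: 0x30 (blk 3, set 1) → VC-HIT  vc=[7, 15]
4: 0xf7 (blk 15, set 1) → VC-HIT  vc=[7, 3]
5: 0xfe (blk 15, set 1) → L1-HIT  vc=[7, 3]
6: 0x7d (blk 7, set 1) → VC-HIT  vc=[15, 3]
7: 0xf2 (blk 15, set 1) → VC-HIT  vc=[7, 3]
8: 0xfc (blk 15, set 1) → L1-HIT  vc=[7, 3]
9: 0x3b (blk 3, set 1) → VC-HIT  vc=[7, 15]
10: 0x7d (blk 7, set 1) → VC-HIT  vc=[3, 15]
11: 0x39 (blk 3, set 1) → VC-HIT  vc=[7, 15]
12: 0x71 (blk 7, set 1) → VC-HIT  vc=[3, 15]
13: 0x39 (blk 3, set 1) → VC-HIT  vc=[7, 15]
14: 0xf5 (blk 15, set 1) → VC-HIT  vc=[7, 3]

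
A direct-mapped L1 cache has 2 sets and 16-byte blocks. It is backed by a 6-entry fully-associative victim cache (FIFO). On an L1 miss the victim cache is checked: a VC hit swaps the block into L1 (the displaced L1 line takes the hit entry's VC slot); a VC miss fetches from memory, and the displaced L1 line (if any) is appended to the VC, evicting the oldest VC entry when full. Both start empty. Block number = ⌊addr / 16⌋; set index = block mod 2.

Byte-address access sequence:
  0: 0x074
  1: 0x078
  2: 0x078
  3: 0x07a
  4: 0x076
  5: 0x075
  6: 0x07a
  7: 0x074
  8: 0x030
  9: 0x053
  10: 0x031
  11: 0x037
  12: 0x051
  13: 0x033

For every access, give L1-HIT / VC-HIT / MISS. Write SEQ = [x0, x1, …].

SEQ = [MISS, L1-HIT, L1-HIT, L1-HIT, L1-HIT, L1-HIT, L1-HIT, L1-HIT, MISS, MISS, VC-HIT, L1-HIT, VC-HIT, VC-HIT]

#0 0x74→b7/s1 MISS; vc=[]
#1 0x78→b7/s1 L1-HIT; vc=[]
#2 0x78→b7/s1 L1-HIT; vc=[]
#3 0x7a→b7/s1 L1-HIT; vc=[]
#4 0x76→b7/s1 L1-HIT; vc=[]
#5 0x75→b7/s1 L1-HIT; vc=[]
#6 0x7a→b7/s1 L1-HIT; vc=[]
#7 0x74→b7/s1 L1-HIT; vc=[]
#8 0x30→b3/s1 MISS; vc=[7]
#9 0x53→b5/s1 MISS; vc=[7,3]
#10 0x31→b3/s1 VC-HIT; vc=[7,5]
#11 0x37→b3/s1 L1-HIT; vc=[7,5]
#12 0x51→b5/s1 VC-HIT; vc=[7,3]
#13 0x33→b3/s1 VC-HIT; vc=[7,5]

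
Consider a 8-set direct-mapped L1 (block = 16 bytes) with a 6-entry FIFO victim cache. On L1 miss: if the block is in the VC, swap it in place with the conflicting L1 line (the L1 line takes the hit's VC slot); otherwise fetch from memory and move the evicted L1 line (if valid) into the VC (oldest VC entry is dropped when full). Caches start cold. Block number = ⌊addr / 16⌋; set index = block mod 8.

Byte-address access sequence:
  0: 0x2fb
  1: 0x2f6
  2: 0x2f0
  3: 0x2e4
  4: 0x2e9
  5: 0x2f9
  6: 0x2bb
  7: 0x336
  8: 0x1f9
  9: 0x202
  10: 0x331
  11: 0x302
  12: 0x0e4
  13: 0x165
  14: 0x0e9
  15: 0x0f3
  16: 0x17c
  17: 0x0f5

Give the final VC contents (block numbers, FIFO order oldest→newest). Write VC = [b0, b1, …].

#0 0x2fb→b47/s7 MISS; vc=[]
#1 0x2f6→b47/s7 L1-HIT; vc=[]
#2 0x2f0→b47/s7 L1-HIT; vc=[]
#3 0x2e4→b46/s6 MISS; vc=[]
#4 0x2e9→b46/s6 L1-HIT; vc=[]
#5 0x2f9→b47/s7 L1-HIT; vc=[]
#6 0x2bb→b43/s3 MISS; vc=[]
#7 0x336→b51/s3 MISS; vc=[43]
#8 0x1f9→b31/s7 MISS; vc=[43,47]
#9 0x202→b32/s0 MISS; vc=[43,47]
#10 0x331→b51/s3 L1-HIT; vc=[43,47]
#11 0x302→b48/s0 MISS; vc=[43,47,32]
#12 0xe4→b14/s6 MISS; vc=[43,47,32,46]
#13 0x165→b22/s6 MISS; vc=[43,47,32,46,14]
#14 0xe9→b14/s6 VC-HIT; vc=[43,47,32,46,22]
#15 0xf3→b15/s7 MISS; vc=[43,47,32,46,22,31]
#16 0x17c→b23/s7 MISS; vc=[47,32,46,22,31,15]
#17 0xf5→b15/s7 VC-HIT; vc=[47,32,46,22,31,23]

VC = [47, 32, 46, 22, 31, 23]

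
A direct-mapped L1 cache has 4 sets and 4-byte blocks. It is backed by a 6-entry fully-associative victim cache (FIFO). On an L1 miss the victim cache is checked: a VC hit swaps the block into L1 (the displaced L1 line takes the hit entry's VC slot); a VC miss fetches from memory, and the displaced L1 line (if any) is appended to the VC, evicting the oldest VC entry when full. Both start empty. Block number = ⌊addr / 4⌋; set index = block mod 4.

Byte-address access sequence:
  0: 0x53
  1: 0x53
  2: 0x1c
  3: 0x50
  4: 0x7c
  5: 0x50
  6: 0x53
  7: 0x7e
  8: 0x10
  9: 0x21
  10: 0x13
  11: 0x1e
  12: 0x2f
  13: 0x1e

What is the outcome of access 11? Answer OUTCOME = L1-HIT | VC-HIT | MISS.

#0 0x53→b20/s0 MISS; vc=[]
#1 0x53→b20/s0 L1-HIT; vc=[]
#2 0x1c→b7/s3 MISS; vc=[]
#3 0x50→b20/s0 L1-HIT; vc=[]
#4 0x7c→b31/s3 MISS; vc=[7]
#5 0x50→b20/s0 L1-HIT; vc=[7]
#6 0x53→b20/s0 L1-HIT; vc=[7]
#7 0x7e→b31/s3 L1-HIT; vc=[7]
#8 0x10→b4/s0 MISS; vc=[7,20]
#9 0x21→b8/s0 MISS; vc=[7,20,4]
#10 0x13→b4/s0 VC-HIT; vc=[7,20,8]
#11 0x1e→b7/s3 VC-HIT; vc=[31,20,8]
#12 0x2f→b11/s3 MISS; vc=[31,20,8,7]
#13 0x1e→b7/s3 VC-HIT; vc=[31,20,8,11]

OUTCOME = VC-HIT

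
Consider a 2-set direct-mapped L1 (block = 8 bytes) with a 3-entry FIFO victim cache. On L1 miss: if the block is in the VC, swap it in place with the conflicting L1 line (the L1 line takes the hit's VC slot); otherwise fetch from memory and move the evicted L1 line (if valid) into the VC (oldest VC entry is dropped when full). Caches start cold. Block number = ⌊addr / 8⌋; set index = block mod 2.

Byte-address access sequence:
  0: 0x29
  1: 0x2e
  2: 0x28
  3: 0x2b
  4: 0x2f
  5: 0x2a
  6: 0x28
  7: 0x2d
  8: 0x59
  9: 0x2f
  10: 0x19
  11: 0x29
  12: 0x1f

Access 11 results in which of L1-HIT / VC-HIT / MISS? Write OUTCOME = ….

0: 0x29 (blk 5, set 1) → MISS  vc=[]
1: 0x2e (blk 5, set 1) → L1-HIT  vc=[]
2: 0x28 (blk 5, set 1) → L1-HIT  vc=[]
3: 0x2b (blk 5, set 1) → L1-HIT  vc=[]
4: 0x2f (blk 5, set 1) → L1-HIT  vc=[]
5: 0x2a (blk 5, set 1) → L1-HIT  vc=[]
6: 0x28 (blk 5, set 1) → L1-HIT  vc=[]
7: 0x2d (blk 5, set 1) → L1-HIT  vc=[]
8: 0x59 (blk 11, set 1) → MISS  vc=[5]
9: 0x2f (blk 5, set 1) → VC-HIT  vc=[11]
10: 0x19 (blk 3, set 1) → MISS  vc=[11, 5]
11: 0x29 (blk 5, set 1) → VC-HIT  vc=[11, 3]
12: 0x1f (blk 3, set 1) → VC-HIT  vc=[11, 5]

OUTCOME = VC-HIT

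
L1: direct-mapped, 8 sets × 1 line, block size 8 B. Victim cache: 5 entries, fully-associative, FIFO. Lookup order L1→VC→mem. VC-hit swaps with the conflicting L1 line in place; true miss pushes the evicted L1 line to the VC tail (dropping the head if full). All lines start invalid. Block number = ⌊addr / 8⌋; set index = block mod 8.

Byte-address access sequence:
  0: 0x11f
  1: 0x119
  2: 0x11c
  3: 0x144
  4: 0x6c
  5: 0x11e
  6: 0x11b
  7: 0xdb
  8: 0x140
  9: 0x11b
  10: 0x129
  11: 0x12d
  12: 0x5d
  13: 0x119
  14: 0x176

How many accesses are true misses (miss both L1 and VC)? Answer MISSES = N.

0: 0x11f (blk 35, set 3) → MISS  vc=[]
1: 0x119 (blk 35, set 3) → L1-HIT  vc=[]
2: 0x11c (blk 35, set 3) → L1-HIT  vc=[]
3: 0x144 (blk 40, set 0) → MISS  vc=[]
4: 0x6c (blk 13, set 5) → MISS  vc=[]
5: 0x11e (blk 35, set 3) → L1-HIT  vc=[]
6: 0x11b (blk 35, set 3) → L1-HIT  vc=[]
7: 0xdb (blk 27, set 3) → MISS  vc=[35]
8: 0x140 (blk 40, set 0) → L1-HIT  vc=[35]
9: 0x11b (blk 35, set 3) → VC-HIT  vc=[27]
10: 0x129 (blk 37, set 5) → MISS  vc=[27, 13]
11: 0x12d (blk 37, set 5) → L1-HIT  vc=[27, 13]
12: 0x5d (blk 11, set 3) → MISS  vc=[27, 13, 35]
13: 0x119 (blk 35, set 3) → VC-HIT  vc=[27, 13, 11]
14: 0x176 (blk 46, set 6) → MISS  vc=[27, 13, 11]

MISSES = 7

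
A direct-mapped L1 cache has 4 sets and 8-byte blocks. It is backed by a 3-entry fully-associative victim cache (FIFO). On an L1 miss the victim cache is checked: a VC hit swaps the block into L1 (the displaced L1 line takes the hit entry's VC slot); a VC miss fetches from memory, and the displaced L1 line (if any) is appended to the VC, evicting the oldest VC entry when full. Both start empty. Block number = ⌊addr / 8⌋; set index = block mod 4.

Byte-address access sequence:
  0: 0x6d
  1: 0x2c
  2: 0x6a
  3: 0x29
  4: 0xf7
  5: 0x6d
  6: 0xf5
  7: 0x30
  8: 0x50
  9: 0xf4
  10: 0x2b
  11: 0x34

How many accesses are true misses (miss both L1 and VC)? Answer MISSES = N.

0: 0x6d (blk 13, set 1) → MISS  vc=[]
1: 0x2c (blk 5, set 1) → MISS  vc=[13]
2: 0x6a (blk 13, set 1) → VC-HIT  vc=[5]
3: 0x29 (blk 5, set 1) → VC-HIT  vc=[13]
4: 0xf7 (blk 30, set 2) → MISS  vc=[13]
5: 0x6d (blk 13, set 1) → VC-HIT  vc=[5]
6: 0xf5 (blk 30, set 2) → L1-HIT  vc=[5]
7: 0x30 (blk 6, set 2) → MISS  vc=[5, 30]
8: 0x50 (blk 10, set 2) → MISS  vc=[5, 30, 6]
9: 0xf4 (blk 30, set 2) → VC-HIT  vc=[5, 10, 6]
10: 0x2b (blk 5, set 1) → VC-HIT  vc=[13, 10, 6]
11: 0x34 (blk 6, set 2) → VC-HIT  vc=[13, 10, 30]

MISSES = 5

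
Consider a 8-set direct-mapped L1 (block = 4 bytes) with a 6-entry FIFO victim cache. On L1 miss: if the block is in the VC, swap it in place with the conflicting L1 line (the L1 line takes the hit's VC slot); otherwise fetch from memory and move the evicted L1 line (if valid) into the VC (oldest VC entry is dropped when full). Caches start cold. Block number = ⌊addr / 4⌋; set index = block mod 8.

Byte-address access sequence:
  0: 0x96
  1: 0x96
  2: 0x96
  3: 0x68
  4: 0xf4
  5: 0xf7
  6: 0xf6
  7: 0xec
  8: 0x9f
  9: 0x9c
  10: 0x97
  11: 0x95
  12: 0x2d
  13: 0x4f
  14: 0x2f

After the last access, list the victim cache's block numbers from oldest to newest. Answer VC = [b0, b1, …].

0: 0x96 (blk 37, set 5) → MISS  vc=[]
1: 0x96 (blk 37, set 5) → L1-HIT  vc=[]
2: 0x96 (blk 37, set 5) → L1-HIT  vc=[]
3: 0x68 (blk 26, set 2) → MISS  vc=[]
4: 0xf4 (blk 61, set 5) → MISS  vc=[37]
5: 0xf7 (blk 61, set 5) → L1-HIT  vc=[37]
6: 0xf6 (blk 61, set 5) → L1-HIT  vc=[37]
7: 0xec (blk 59, set 3) → MISS  vc=[37]
8: 0x9f (blk 39, set 7) → MISS  vc=[37]
9: 0x9c (blk 39, set 7) → L1-HIT  vc=[37]
10: 0x97 (blk 37, set 5) → VC-HIT  vc=[61]
11: 0x95 (blk 37, set 5) → L1-HIT  vc=[61]
12: 0x2d (blk 11, set 3) → MISS  vc=[61, 59]
13: 0x4f (blk 19, set 3) → MISS  vc=[61, 59, 11]
14: 0x2f (blk 11, set 3) → VC-HIT  vc=[61, 59, 19]

VC = [61, 59, 19]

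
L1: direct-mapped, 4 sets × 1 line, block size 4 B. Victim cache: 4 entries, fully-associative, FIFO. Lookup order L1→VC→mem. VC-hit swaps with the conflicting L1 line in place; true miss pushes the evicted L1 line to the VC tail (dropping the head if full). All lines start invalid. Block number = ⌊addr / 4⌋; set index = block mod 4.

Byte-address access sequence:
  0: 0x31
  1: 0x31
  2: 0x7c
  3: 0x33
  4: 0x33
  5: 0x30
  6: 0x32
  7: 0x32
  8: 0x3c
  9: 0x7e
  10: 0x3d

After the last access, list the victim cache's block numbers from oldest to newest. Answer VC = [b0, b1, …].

VC = [31]

#0 0x31→b12/s0 MISS; vc=[]
#1 0x31→b12/s0 L1-HIT; vc=[]
#2 0x7c→b31/s3 MISS; vc=[]
#3 0x33→b12/s0 L1-HIT; vc=[]
#4 0x33→b12/s0 L1-HIT; vc=[]
#5 0x30→b12/s0 L1-HIT; vc=[]
#6 0x32→b12/s0 L1-HIT; vc=[]
#7 0x32→b12/s0 L1-HIT; vc=[]
#8 0x3c→b15/s3 MISS; vc=[31]
#9 0x7e→b31/s3 VC-HIT; vc=[15]
#10 0x3d→b15/s3 VC-HIT; vc=[31]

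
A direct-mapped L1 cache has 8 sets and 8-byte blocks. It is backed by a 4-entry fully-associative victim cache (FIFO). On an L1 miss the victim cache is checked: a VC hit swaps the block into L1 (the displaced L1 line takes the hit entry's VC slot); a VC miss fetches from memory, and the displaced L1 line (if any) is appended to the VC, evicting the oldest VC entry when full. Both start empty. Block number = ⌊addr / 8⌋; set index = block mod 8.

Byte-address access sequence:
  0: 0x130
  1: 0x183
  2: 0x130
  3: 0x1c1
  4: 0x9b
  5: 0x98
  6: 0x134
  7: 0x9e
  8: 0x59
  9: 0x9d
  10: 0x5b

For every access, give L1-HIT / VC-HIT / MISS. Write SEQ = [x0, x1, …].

  [0] addr=0x130 blk=38 s=6: MISS | VC []
  [1] addr=0x183 blk=48 s=0: MISS | VC []
  [2] addr=0x130 blk=38 s=6: L1-HIT | VC []
  [3] addr=0x1c1 blk=56 s=0: MISS | VC [48]
  [4] addr=0x9b blk=19 s=3: MISS | VC [48]
  [5] addr=0x98 blk=19 s=3: L1-HIT | VC [48]
  [6] addr=0x134 blk=38 s=6: L1-HIT | VC [48]
  [7] addr=0x9e blk=19 s=3: L1-HIT | VC [48]
  [8] addr=0x59 blk=11 s=3: MISS | VC [48, 19]
  [9] addr=0x9d blk=19 s=3: VC-HIT | VC [48, 11]
  [10] addr=0x5b blk=11 s=3: VC-HIT | VC [48, 19]

SEQ = [MISS, MISS, L1-HIT, MISS, MISS, L1-HIT, L1-HIT, L1-HIT, MISS, VC-HIT, VC-HIT]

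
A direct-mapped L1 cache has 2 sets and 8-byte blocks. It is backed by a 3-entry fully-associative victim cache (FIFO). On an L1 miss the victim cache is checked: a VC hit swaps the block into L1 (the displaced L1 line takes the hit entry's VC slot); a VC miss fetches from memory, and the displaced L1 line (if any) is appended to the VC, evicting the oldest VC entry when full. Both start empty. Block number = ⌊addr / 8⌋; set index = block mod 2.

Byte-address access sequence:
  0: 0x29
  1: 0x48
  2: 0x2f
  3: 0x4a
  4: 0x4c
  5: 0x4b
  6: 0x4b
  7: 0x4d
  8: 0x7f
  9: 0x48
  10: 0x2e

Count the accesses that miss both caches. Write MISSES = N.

  [0] addr=0x29 blk=5 s=1: MISS | VC []
  [1] addr=0x48 blk=9 s=1: MISS | VC [5]
  [2] addr=0x2f blk=5 s=1: VC-HIT | VC [9]
  [3] addr=0x4a blk=9 s=1: VC-HIT | VC [5]
  [4] addr=0x4c blk=9 s=1: L1-HIT | VC [5]
  [5] addr=0x4b blk=9 s=1: L1-HIT | VC [5]
  [6] addr=0x4b blk=9 s=1: L1-HIT | VC [5]
  [7] addr=0x4d blk=9 s=1: L1-HIT | VC [5]
  [8] addr=0x7f blk=15 s=1: MISS | VC [5, 9]
  [9] addr=0x48 blk=9 s=1: VC-HIT | VC [5, 15]
  [10] addr=0x2e blk=5 s=1: VC-HIT | VC [9, 15]

MISSES = 3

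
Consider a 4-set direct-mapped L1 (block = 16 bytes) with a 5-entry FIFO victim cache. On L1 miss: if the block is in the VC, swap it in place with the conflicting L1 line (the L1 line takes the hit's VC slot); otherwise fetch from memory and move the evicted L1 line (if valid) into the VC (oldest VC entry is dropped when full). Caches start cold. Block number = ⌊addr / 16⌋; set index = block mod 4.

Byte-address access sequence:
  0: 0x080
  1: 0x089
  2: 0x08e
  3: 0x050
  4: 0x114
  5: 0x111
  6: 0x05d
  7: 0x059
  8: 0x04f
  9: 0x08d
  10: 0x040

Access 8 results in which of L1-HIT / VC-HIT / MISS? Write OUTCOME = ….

0: 0x80 (blk 8, set 0) → MISS  vc=[]
1: 0x89 (blk 8, set 0) → L1-HIT  vc=[]
2: 0x8e (blk 8, set 0) → L1-HIT  vc=[]
3: 0x50 (blk 5, set 1) → MISS  vc=[]
4: 0x114 (blk 17, set 1) → MISS  vc=[5]
5: 0x111 (blk 17, set 1) → L1-HIT  vc=[5]
6: 0x5d (blk 5, set 1) → VC-HIT  vc=[17]
7: 0x59 (blk 5, set 1) → L1-HIT  vc=[17]
8: 0x4f (blk 4, set 0) → MISS  vc=[17, 8]
9: 0x8d (blk 8, set 0) → VC-HIT  vc=[17, 4]
10: 0x40 (blk 4, set 0) → VC-HIT  vc=[17, 8]

OUTCOME = MISS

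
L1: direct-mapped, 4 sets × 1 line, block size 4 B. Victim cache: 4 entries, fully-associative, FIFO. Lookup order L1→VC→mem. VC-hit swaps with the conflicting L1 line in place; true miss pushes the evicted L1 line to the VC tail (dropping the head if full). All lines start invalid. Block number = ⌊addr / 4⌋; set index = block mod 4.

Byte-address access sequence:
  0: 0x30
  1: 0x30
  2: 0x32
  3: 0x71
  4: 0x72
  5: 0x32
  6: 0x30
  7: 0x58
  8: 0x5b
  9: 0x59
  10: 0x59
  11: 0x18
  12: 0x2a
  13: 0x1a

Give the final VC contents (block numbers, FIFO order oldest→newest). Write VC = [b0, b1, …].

VC = [28, 22, 10]

#0 0x30→b12/s0 MISS; vc=[]
#1 0x30→b12/s0 L1-HIT; vc=[]
#2 0x32→b12/s0 L1-HIT; vc=[]
#3 0x71→b28/s0 MISS; vc=[12]
#4 0x72→b28/s0 L1-HIT; vc=[12]
#5 0x32→b12/s0 VC-HIT; vc=[28]
#6 0x30→b12/s0 L1-HIT; vc=[28]
#7 0x58→b22/s2 MISS; vc=[28]
#8 0x5b→b22/s2 L1-HIT; vc=[28]
#9 0x59→b22/s2 L1-HIT; vc=[28]
#10 0x59→b22/s2 L1-HIT; vc=[28]
#11 0x18→b6/s2 MISS; vc=[28,22]
#12 0x2a→b10/s2 MISS; vc=[28,22,6]
#13 0x1a→b6/s2 VC-HIT; vc=[28,22,10]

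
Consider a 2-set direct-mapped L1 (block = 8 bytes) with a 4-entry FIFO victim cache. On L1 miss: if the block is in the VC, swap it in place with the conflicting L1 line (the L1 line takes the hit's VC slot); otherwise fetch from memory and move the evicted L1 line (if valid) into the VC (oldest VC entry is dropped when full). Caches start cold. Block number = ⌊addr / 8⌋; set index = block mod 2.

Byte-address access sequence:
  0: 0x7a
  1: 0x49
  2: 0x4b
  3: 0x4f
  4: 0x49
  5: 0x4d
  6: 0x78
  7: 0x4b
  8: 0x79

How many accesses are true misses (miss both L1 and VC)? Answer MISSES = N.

  [0] addr=0x7a blk=15 s=1: MISS | VC []
  [1] addr=0x49 blk=9 s=1: MISS | VC [15]
  [2] addr=0x4b blk=9 s=1: L1-HIT | VC [15]
  [3] addr=0x4f blk=9 s=1: L1-HIT | VC [15]
  [4] addr=0x49 blk=9 s=1: L1-HIT | VC [15]
  [5] addr=0x4d blk=9 s=1: L1-HIT | VC [15]
  [6] addr=0x78 blk=15 s=1: VC-HIT | VC [9]
  [7] addr=0x4b blk=9 s=1: VC-HIT | VC [15]
  [8] addr=0x79 blk=15 s=1: VC-HIT | VC [9]

MISSES = 2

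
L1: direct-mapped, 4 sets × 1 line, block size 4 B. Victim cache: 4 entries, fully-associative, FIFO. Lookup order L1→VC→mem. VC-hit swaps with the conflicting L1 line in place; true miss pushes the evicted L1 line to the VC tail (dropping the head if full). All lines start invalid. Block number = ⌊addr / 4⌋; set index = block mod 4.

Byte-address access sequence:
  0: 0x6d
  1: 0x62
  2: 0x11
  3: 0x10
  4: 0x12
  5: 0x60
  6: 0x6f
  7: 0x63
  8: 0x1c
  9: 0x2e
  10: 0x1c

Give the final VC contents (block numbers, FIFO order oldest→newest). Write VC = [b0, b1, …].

VC = [4, 27, 11]

  [0] addr=0x6d blk=27 s=3: MISS | VC []
  [1] addr=0x62 blk=24 s=0: MISS | VC []
  [2] addr=0x11 blk=4 s=0: MISS | VC [24]
  [3] addr=0x10 blk=4 s=0: L1-HIT | VC [24]
  [4] addr=0x12 blk=4 s=0: L1-HIT | VC [24]
  [5] addr=0x60 blk=24 s=0: VC-HIT | VC [4]
  [6] addr=0x6f blk=27 s=3: L1-HIT | VC [4]
  [7] addr=0x63 blk=24 s=0: L1-HIT | VC [4]
  [8] addr=0x1c blk=7 s=3: MISS | VC [4, 27]
  [9] addr=0x2e blk=11 s=3: MISS | VC [4, 27, 7]
  [10] addr=0x1c blk=7 s=3: VC-HIT | VC [4, 27, 11]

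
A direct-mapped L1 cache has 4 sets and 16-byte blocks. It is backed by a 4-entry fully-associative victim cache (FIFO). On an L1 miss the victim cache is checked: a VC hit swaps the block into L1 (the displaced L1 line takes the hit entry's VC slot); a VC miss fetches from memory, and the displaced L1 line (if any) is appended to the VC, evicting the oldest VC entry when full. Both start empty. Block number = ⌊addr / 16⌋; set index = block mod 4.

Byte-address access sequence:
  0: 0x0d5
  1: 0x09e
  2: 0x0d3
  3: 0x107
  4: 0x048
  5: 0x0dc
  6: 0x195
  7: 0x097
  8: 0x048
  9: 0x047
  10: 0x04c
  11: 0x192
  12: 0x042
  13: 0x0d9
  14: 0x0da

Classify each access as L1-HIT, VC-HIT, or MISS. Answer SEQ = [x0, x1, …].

SEQ = [MISS, MISS, VC-HIT, MISS, MISS, L1-HIT, MISS, VC-HIT, L1-HIT, L1-HIT, L1-HIT, VC-HIT, L1-HIT, VC-HIT, L1-HIT]

#0 0xd5→b13/s1 MISS; vc=[]
#1 0x9e→b9/s1 MISS; vc=[13]
#2 0xd3→b13/s1 VC-HIT; vc=[9]
#3 0x107→b16/s0 MISS; vc=[9]
#4 0x48→b4/s0 MISS; vc=[9,16]
#5 0xdc→b13/s1 L1-HIT; vc=[9,16]
#6 0x195→b25/s1 MISS; vc=[9,16,13]
#7 0x97→b9/s1 VC-HIT; vc=[25,16,13]
#8 0x48→b4/s0 L1-HIT; vc=[25,16,13]
#9 0x47→b4/s0 L1-HIT; vc=[25,16,13]
#10 0x4c→b4/s0 L1-HIT; vc=[25,16,13]
#11 0x192→b25/s1 VC-HIT; vc=[9,16,13]
#12 0x42→b4/s0 L1-HIT; vc=[9,16,13]
#13 0xd9→b13/s1 VC-HIT; vc=[9,16,25]
#14 0xda→b13/s1 L1-HIT; vc=[9,16,25]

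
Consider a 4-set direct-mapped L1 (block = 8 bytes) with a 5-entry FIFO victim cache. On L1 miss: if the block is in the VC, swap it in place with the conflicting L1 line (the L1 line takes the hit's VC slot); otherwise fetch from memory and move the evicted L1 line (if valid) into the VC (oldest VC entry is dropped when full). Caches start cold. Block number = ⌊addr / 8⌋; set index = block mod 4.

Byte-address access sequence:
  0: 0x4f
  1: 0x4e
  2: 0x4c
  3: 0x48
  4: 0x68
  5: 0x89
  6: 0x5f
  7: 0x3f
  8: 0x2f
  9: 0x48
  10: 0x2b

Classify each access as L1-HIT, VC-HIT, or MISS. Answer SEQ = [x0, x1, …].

SEQ = [MISS, L1-HIT, L1-HIT, L1-HIT, MISS, MISS, MISS, MISS, MISS, VC-HIT, VC-HIT]

  [0] addr=0x4f blk=9 s=1: MISS | VC []
  [1] addr=0x4e blk=9 s=1: L1-HIT | VC []
  [2] addr=0x4c blk=9 s=1: L1-HIT | VC []
  [3] addr=0x48 blk=9 s=1: L1-HIT | VC []
  [4] addr=0x68 blk=13 s=1: MISS | VC [9]
  [5] addr=0x89 blk=17 s=1: MISS | VC [9, 13]
  [6] addr=0x5f blk=11 s=3: MISS | VC [9, 13]
  [7] addr=0x3f blk=7 s=3: MISS | VC [9, 13, 11]
  [8] addr=0x2f blk=5 s=1: MISS | VC [9, 13, 11, 17]
  [9] addr=0x48 blk=9 s=1: VC-HIT | VC [5, 13, 11, 17]
  [10] addr=0x2b blk=5 s=1: VC-HIT | VC [9, 13, 11, 17]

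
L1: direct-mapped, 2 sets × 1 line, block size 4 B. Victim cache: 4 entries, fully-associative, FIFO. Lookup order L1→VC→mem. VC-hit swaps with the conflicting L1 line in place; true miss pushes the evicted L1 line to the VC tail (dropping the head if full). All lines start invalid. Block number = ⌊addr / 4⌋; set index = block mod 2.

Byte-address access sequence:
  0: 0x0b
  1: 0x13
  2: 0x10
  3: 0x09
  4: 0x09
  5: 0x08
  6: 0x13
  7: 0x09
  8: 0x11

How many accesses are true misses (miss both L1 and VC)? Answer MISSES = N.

MISSES = 2

#0 0xb→b2/s0 MISS; vc=[]
#1 0x13→b4/s0 MISS; vc=[2]
#2 0x10→b4/s0 L1-HIT; vc=[2]
#3 0x9→b2/s0 VC-HIT; vc=[4]
#4 0x9→b2/s0 L1-HIT; vc=[4]
#5 0x8→b2/s0 L1-HIT; vc=[4]
#6 0x13→b4/s0 VC-HIT; vc=[2]
#7 0x9→b2/s0 VC-HIT; vc=[4]
#8 0x11→b4/s0 VC-HIT; vc=[2]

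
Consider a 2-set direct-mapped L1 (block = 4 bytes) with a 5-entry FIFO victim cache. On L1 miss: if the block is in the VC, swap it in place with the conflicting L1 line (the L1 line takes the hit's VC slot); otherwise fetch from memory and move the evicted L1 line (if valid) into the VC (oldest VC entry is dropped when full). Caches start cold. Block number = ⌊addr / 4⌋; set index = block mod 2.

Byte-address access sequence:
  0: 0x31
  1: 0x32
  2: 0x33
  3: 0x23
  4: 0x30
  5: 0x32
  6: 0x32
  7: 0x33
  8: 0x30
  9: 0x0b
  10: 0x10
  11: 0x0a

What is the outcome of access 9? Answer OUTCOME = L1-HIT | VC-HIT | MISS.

OUTCOME = MISS

#0 0x31→b12/s0 MISS; vc=[]
#1 0x32→b12/s0 L1-HIT; vc=[]
#2 0x33→b12/s0 L1-HIT; vc=[]
#3 0x23→b8/s0 MISS; vc=[12]
#4 0x30→b12/s0 VC-HIT; vc=[8]
#5 0x32→b12/s0 L1-HIT; vc=[8]
#6 0x32→b12/s0 L1-HIT; vc=[8]
#7 0x33→b12/s0 L1-HIT; vc=[8]
#8 0x30→b12/s0 L1-HIT; vc=[8]
#9 0xb→b2/s0 MISS; vc=[8,12]
#10 0x10→b4/s0 MISS; vc=[8,12,2]
#11 0xa→b2/s0 VC-HIT; vc=[8,12,4]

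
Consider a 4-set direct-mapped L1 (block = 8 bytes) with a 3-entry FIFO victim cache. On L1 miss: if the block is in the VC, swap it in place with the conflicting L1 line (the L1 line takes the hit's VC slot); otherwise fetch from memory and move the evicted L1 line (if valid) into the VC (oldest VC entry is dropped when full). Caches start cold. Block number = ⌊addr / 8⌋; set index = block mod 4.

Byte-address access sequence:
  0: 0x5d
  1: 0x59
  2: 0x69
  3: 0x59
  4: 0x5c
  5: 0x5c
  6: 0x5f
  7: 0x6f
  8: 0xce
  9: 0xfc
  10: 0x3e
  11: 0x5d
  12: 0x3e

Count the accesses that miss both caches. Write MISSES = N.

  [0] addr=0x5d blk=11 s=3: MISS | VC []
  [1] addr=0x59 blk=11 s=3: L1-HIT | VC []
  [2] addr=0x69 blk=13 s=1: MISS | VC []
  [3] addr=0x59 blk=11 s=3: L1-HIT | VC []
  [4] addr=0x5c blk=11 s=3: L1-HIT | VC []
  [5] addr=0x5c blk=11 s=3: L1-HIT | VC []
  [6] addr=0x5f blk=11 s=3: L1-HIT | VC []
  [7] addr=0x6f blk=13 s=1: L1-HIT | VC []
  [8] addr=0xce blk=25 s=1: MISS | VC [13]
  [9] addr=0xfc blk=31 s=3: MISS | VC [13, 11]
  [10] addr=0x3e blk=7 s=3: MISS | VC [13, 11, 31]
  [11] addr=0x5d blk=11 s=3: VC-HIT | VC [13, 7, 31]
  [12] addr=0x3e blk=7 s=3: VC-HIT | VC [13, 11, 31]

MISSES = 5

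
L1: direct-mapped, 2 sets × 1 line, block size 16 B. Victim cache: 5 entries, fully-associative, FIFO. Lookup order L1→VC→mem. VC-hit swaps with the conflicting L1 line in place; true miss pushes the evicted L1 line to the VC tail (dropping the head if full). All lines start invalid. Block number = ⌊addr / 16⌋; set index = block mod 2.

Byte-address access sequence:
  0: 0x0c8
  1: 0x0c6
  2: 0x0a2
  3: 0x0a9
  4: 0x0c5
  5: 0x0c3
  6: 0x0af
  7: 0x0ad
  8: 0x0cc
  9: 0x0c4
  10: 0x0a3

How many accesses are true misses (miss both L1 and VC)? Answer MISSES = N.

MISSES = 2

#0 0xc8→b12/s0 MISS; vc=[]
#1 0xc6→b12/s0 L1-HIT; vc=[]
#2 0xa2→b10/s0 MISS; vc=[12]
#3 0xa9→b10/s0 L1-HIT; vc=[12]
#4 0xc5→b12/s0 VC-HIT; vc=[10]
#5 0xc3→b12/s0 L1-HIT; vc=[10]
#6 0xaf→b10/s0 VC-HIT; vc=[12]
#7 0xad→b10/s0 L1-HIT; vc=[12]
#8 0xcc→b12/s0 VC-HIT; vc=[10]
#9 0xc4→b12/s0 L1-HIT; vc=[10]
#10 0xa3→b10/s0 VC-HIT; vc=[12]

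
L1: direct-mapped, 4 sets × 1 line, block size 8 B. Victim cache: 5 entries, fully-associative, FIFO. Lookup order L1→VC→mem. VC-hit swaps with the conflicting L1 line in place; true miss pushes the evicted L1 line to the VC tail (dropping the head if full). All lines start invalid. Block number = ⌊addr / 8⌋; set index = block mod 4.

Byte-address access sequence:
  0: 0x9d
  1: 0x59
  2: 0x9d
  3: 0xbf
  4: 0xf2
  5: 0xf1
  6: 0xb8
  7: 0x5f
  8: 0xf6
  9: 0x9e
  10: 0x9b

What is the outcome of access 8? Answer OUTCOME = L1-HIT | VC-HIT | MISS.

0: 0x9d (blk 19, set 3) → MISS  vc=[]
1: 0x59 (blk 11, set 3) → MISS  vc=[19]
2: 0x9d (blk 19, set 3) → VC-HIT  vc=[11]
3: 0xbf (blk 23, set 3) → MISS  vc=[11, 19]
4: 0xf2 (blk 30, set 2) → MISS  vc=[11, 19]
5: 0xf1 (blk 30, set 2) → L1-HIT  vc=[11, 19]
6: 0xb8 (blk 23, set 3) → L1-HIT  vc=[11, 19]
7: 0x5f (blk 11, set 3) → VC-HIT  vc=[23, 19]
8: 0xf6 (blk 30, set 2) → L1-HIT  vc=[23, 19]
9: 0x9e (blk 19, set 3) → VC-HIT  vc=[23, 11]
10: 0x9b (blk 19, set 3) → L1-HIT  vc=[23, 11]

OUTCOME = L1-HIT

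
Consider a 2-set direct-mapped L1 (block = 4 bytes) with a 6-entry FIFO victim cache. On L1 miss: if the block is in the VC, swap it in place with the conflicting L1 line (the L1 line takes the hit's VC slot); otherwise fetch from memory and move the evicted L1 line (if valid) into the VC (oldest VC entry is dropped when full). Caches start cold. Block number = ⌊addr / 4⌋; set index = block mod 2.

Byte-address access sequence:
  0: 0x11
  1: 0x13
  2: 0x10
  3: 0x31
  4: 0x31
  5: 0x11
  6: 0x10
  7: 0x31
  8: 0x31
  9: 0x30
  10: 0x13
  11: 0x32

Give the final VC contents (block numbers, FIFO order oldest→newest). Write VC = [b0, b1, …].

  [0] addr=0x11 blk=4 s=0: MISS | VC []
  [1] addr=0x13 blk=4 s=0: L1-HIT | VC []
  [2] addr=0x10 blk=4 s=0: L1-HIT | VC []
  [3] addr=0x31 blk=12 s=0: MISS | VC [4]
  [4] addr=0x31 blk=12 s=0: L1-HIT | VC [4]
  [5] addr=0x11 blk=4 s=0: VC-HIT | VC [12]
  [6] addr=0x10 blk=4 s=0: L1-HIT | VC [12]
  [7] addr=0x31 blk=12 s=0: VC-HIT | VC [4]
  [8] addr=0x31 blk=12 s=0: L1-HIT | VC [4]
  [9] addr=0x30 blk=12 s=0: L1-HIT | VC [4]
  [10] addr=0x13 blk=4 s=0: VC-HIT | VC [12]
  [11] addr=0x32 blk=12 s=0: VC-HIT | VC [4]

VC = [4]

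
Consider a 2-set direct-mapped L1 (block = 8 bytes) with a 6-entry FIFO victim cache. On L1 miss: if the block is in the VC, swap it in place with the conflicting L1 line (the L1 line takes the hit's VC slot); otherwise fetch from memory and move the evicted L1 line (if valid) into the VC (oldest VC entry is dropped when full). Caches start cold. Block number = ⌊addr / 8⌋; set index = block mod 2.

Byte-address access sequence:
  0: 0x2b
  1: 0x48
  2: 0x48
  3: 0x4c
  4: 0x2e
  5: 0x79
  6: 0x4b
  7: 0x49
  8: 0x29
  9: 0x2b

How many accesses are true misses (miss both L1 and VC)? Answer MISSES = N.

MISSES = 3

#0 0x2b→b5/s1 MISS; vc=[]
#1 0x48→b9/s1 MISS; vc=[5]
#2 0x48→b9/s1 L1-HIT; vc=[5]
#3 0x4c→b9/s1 L1-HIT; vc=[5]
#4 0x2e→b5/s1 VC-HIT; vc=[9]
#5 0x79→b15/s1 MISS; vc=[9,5]
#6 0x4b→b9/s1 VC-HIT; vc=[15,5]
#7 0x49→b9/s1 L1-HIT; vc=[15,5]
#8 0x29→b5/s1 VC-HIT; vc=[15,9]
#9 0x2b→b5/s1 L1-HIT; vc=[15,9]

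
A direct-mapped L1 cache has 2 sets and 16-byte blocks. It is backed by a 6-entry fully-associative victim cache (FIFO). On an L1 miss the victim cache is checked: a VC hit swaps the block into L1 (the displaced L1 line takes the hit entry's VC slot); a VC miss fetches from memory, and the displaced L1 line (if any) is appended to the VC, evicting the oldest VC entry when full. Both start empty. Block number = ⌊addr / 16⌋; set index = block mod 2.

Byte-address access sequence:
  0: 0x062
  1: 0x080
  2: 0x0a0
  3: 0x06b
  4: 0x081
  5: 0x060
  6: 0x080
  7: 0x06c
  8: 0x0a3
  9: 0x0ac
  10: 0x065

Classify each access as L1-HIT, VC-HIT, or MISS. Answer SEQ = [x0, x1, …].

SEQ = [MISS, MISS, MISS, VC-HIT, VC-HIT, VC-HIT, VC-HIT, VC-HIT, VC-HIT, L1-HIT, VC-HIT]

  [0] addr=0x62 blk=6 s=0: MISS | VC []
  [1] addr=0x80 blk=8 s=0: MISS | VC [6]
  [2] addr=0xa0 blk=10 s=0: MISS | VC [6, 8]
  [3] addr=0x6b blk=6 s=0: VC-HIT | VC [10, 8]
  [4] addr=0x81 blk=8 s=0: VC-HIT | VC [10, 6]
  [5] addr=0x60 blk=6 s=0: VC-HIT | VC [10, 8]
  [6] addr=0x80 blk=8 s=0: VC-HIT | VC [10, 6]
  [7] addr=0x6c blk=6 s=0: VC-HIT | VC [10, 8]
  [8] addr=0xa3 blk=10 s=0: VC-HIT | VC [6, 8]
  [9] addr=0xac blk=10 s=0: L1-HIT | VC [6, 8]
  [10] addr=0x65 blk=6 s=0: VC-HIT | VC [10, 8]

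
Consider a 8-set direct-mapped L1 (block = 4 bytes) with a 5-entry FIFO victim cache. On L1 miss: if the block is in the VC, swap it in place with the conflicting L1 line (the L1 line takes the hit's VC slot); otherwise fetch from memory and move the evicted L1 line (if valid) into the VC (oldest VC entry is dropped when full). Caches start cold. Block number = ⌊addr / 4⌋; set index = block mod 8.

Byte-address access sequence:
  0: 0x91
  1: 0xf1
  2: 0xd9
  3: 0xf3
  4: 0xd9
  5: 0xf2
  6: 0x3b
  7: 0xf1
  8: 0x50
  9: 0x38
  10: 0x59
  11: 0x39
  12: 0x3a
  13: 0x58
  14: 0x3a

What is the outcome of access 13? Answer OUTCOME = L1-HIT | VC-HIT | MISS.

  [0] addr=0x91 blk=36 s=4: MISS | VC []
  [1] addr=0xf1 blk=60 s=4: MISS | VC [36]
  [2] addr=0xd9 blk=54 s=6: MISS | VC [36]
  [3] addr=0xf3 blk=60 s=4: L1-HIT | VC [36]
  [4] addr=0xd9 blk=54 s=6: L1-HIT | VC [36]
  [5] addr=0xf2 blk=60 s=4: L1-HIT | VC [36]
  [6] addr=0x3b blk=14 s=6: MISS | VC [36, 54]
  [7] addr=0xf1 blk=60 s=4: L1-HIT | VC [36, 54]
  [8] addr=0x50 blk=20 s=4: MISS | VC [36, 54, 60]
  [9] addr=0x38 blk=14 s=6: L1-HIT | VC [36, 54, 60]
  [10] addr=0x59 blk=22 s=6: MISS | VC [36, 54, 60, 14]
  [11] addr=0x39 blk=14 s=6: VC-HIT | VC [36, 54, 60, 22]
  [12] addr=0x3a blk=14 s=6: L1-HIT | VC [36, 54, 60, 22]
  [13] addr=0x58 blk=22 s=6: VC-HIT | VC [36, 54, 60, 14]
  [14] addr=0x3a blk=14 s=6: VC-HIT | VC [36, 54, 60, 22]

OUTCOME = VC-HIT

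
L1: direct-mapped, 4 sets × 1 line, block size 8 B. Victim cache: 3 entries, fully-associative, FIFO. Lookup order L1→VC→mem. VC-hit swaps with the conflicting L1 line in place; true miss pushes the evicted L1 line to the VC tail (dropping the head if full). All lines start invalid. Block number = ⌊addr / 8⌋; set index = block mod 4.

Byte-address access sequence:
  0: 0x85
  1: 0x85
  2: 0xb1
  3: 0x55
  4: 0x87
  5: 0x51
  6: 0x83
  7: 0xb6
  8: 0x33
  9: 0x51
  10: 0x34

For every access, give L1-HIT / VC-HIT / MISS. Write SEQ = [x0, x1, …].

#0 0x85→b16/s0 MISS; vc=[]
#1 0x85→b16/s0 L1-HIT; vc=[]
#2 0xb1→b22/s2 MISS; vc=[]
#3 0x55→b10/s2 MISS; vc=[22]
#4 0x87→b16/s0 L1-HIT; vc=[22]
#5 0x51→b10/s2 L1-HIT; vc=[22]
#6 0x83→b16/s0 L1-HIT; vc=[22]
#7 0xb6→b22/s2 VC-HIT; vc=[10]
#8 0x33→b6/s2 MISS; vc=[10,22]
#9 0x51→b10/s2 VC-HIT; vc=[6,22]
#10 0x34→b6/s2 VC-HIT; vc=[10,22]

SEQ = [MISS, L1-HIT, MISS, MISS, L1-HIT, L1-HIT, L1-HIT, VC-HIT, MISS, VC-HIT, VC-HIT]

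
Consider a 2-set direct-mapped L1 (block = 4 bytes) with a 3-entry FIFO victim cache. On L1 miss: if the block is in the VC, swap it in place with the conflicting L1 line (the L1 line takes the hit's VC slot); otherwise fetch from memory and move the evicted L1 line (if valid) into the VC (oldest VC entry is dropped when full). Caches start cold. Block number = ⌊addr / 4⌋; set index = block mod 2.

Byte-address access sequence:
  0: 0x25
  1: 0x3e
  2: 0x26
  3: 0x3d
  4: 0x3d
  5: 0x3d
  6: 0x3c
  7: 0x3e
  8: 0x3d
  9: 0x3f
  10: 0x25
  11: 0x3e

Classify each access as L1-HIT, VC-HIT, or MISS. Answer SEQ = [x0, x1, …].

SEQ = [MISS, MISS, VC-HIT, VC-HIT, L1-HIT, L1-HIT, L1-HIT, L1-HIT, L1-HIT, L1-HIT, VC-HIT, VC-HIT]

  [0] addr=0x25 blk=9 s=1: MISS | VC []
  [1] addr=0x3e blk=15 s=1: MISS | VC [9]
  [2] addr=0x26 blk=9 s=1: VC-HIT | VC [15]
  [3] addr=0x3d blk=15 s=1: VC-HIT | VC [9]
  [4] addr=0x3d blk=15 s=1: L1-HIT | VC [9]
  [5] addr=0x3d blk=15 s=1: L1-HIT | VC [9]
  [6] addr=0x3c blk=15 s=1: L1-HIT | VC [9]
  [7] addr=0x3e blk=15 s=1: L1-HIT | VC [9]
  [8] addr=0x3d blk=15 s=1: L1-HIT | VC [9]
  [9] addr=0x3f blk=15 s=1: L1-HIT | VC [9]
  [10] addr=0x25 blk=9 s=1: VC-HIT | VC [15]
  [11] addr=0x3e blk=15 s=1: VC-HIT | VC [9]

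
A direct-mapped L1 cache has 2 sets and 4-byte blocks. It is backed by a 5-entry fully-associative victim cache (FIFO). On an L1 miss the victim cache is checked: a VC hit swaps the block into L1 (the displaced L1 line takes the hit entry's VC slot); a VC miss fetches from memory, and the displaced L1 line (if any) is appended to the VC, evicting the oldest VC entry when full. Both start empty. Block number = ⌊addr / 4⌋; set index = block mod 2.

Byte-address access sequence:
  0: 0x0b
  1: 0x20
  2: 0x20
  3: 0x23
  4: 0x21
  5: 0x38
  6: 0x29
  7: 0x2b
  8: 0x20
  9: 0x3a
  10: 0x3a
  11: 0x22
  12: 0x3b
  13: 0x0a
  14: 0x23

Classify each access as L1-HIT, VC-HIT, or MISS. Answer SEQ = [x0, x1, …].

#0 0xb→b2/s0 MISS; vc=[]
#1 0x20→b8/s0 MISS; vc=[2]
#2 0x20→b8/s0 L1-HIT; vc=[2]
#3 0x23→b8/s0 L1-HIT; vc=[2]
#4 0x21→b8/s0 L1-HIT; vc=[2]
#5 0x38→b14/s0 MISS; vc=[2,8]
#6 0x29→b10/s0 MISS; vc=[2,8,14]
#7 0x2b→b10/s0 L1-HIT; vc=[2,8,14]
#8 0x20→b8/s0 VC-HIT; vc=[2,10,14]
#9 0x3a→b14/s0 VC-HIT; vc=[2,10,8]
#10 0x3a→b14/s0 L1-HIT; vc=[2,10,8]
#11 0x22→b8/s0 VC-HIT; vc=[2,10,14]
#12 0x3b→b14/s0 VC-HIT; vc=[2,10,8]
#13 0xa→b2/s0 VC-HIT; vc=[14,10,8]
#14 0x23→b8/s0 VC-HIT; vc=[14,10,2]

SEQ = [MISS, MISS, L1-HIT, L1-HIT, L1-HIT, MISS, MISS, L1-HIT, VC-HIT, VC-HIT, L1-HIT, VC-HIT, VC-HIT, VC-HIT, VC-HIT]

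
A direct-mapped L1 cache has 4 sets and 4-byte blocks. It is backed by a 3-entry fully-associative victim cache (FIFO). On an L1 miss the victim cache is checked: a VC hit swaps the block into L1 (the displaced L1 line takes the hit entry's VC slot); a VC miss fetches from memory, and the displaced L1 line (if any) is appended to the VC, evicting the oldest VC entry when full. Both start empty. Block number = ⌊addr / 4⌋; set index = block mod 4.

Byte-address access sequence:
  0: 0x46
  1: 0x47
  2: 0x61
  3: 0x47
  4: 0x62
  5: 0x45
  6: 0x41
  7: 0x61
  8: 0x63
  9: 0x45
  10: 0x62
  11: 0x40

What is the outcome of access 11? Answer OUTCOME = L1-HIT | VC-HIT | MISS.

OUTCOME = VC-HIT

#0 0x46→b17/s1 MISS; vc=[]
#1 0x47→b17/s1 L1-HIT; vc=[]
#2 0x61→b24/s0 MISS; vc=[]
#3 0x47→b17/s1 L1-HIT; vc=[]
#4 0x62→b24/s0 L1-HIT; vc=[]
#5 0x45→b17/s1 L1-HIT; vc=[]
#6 0x41→b16/s0 MISS; vc=[24]
#7 0x61→b24/s0 VC-HIT; vc=[16]
#8 0x63→b24/s0 L1-HIT; vc=[16]
#9 0x45→b17/s1 L1-HIT; vc=[16]
#10 0x62→b24/s0 L1-HIT; vc=[16]
#11 0x40→b16/s0 VC-HIT; vc=[24]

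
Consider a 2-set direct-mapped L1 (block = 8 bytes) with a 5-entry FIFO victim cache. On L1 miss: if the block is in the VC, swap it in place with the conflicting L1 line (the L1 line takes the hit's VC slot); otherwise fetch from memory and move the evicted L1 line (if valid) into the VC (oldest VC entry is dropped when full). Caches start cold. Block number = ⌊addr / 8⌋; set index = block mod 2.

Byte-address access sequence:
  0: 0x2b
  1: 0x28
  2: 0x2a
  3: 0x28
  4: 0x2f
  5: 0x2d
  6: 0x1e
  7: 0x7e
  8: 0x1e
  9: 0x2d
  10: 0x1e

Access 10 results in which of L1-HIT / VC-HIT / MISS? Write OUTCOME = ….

  [0] addr=0x2b blk=5 s=1: MISS | VC []
  [1] addr=0x28 blk=5 s=1: L1-HIT | VC []
  [2] addr=0x2a blk=5 s=1: L1-HIT | VC []
  [3] addr=0x28 blk=5 s=1: L1-HIT | VC []
  [4] addr=0x2f blk=5 s=1: L1-HIT | VC []
  [5] addr=0x2d blk=5 s=1: L1-HIT | VC []
  [6] addr=0x1e blk=3 s=1: MISS | VC [5]
  [7] addr=0x7e blk=15 s=1: MISS | VC [5, 3]
  [8] addr=0x1e blk=3 s=1: VC-HIT | VC [5, 15]
  [9] addr=0x2d blk=5 s=1: VC-HIT | VC [3, 15]
  [10] addr=0x1e blk=3 s=1: VC-HIT | VC [5, 15]

OUTCOME = VC-HIT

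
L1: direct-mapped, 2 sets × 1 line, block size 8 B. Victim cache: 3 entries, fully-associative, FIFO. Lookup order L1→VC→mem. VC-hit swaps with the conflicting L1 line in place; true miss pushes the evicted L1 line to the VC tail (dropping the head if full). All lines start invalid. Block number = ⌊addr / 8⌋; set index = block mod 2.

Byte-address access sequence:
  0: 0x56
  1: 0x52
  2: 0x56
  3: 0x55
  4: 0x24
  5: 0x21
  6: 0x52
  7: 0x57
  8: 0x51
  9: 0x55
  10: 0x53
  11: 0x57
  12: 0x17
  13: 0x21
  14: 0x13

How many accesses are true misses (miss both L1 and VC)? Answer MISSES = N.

MISSES = 3

0: 0x56 (blk 10, set 0) → MISS  vc=[]
1: 0x52 (blk 10, set 0) → L1-HIT  vc=[]
2: 0x56 (blk 10, set 0) → L1-HIT  vc=[]
3: 0x55 (blk 10, set 0) → L1-HIT  vc=[]
4: 0x24 (blk 4, set 0) → MISS  vc=[10]
5: 0x21 (blk 4, set 0) → L1-HIT  vc=[10]
6: 0x52 (blk 10, set 0) → VC-HIT  vc=[4]
7: 0x57 (blk 10, set 0) → L1-HIT  vc=[4]
8: 0x51 (blk 10, set 0) → L1-HIT  vc=[4]
9: 0x55 (blk 10, set 0) → L1-HIT  vc=[4]
10: 0x53 (blk 10, set 0) → L1-HIT  vc=[4]
11: 0x57 (blk 10, set 0) → L1-HIT  vc=[4]
12: 0x17 (blk 2, set 0) → MISS  vc=[4, 10]
13: 0x21 (blk 4, set 0) → VC-HIT  vc=[2, 10]
14: 0x13 (blk 2, set 0) → VC-HIT  vc=[4, 10]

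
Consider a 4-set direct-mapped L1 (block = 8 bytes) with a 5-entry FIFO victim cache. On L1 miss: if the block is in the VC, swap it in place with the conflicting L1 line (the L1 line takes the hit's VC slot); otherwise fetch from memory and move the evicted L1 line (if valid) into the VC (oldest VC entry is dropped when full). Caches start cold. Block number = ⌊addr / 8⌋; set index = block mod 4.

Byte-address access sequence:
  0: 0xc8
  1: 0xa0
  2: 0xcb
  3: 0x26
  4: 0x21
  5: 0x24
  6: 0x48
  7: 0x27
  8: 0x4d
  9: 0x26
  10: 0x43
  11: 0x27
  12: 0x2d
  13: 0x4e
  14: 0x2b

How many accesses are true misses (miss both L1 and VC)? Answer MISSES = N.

#0 0xc8→b25/s1 MISS; vc=[]
#1 0xa0→b20/s0 MISS; vc=[]
#2 0xcb→b25/s1 L1-HIT; vc=[]
#3 0x26→b4/s0 MISS; vc=[20]
#4 0x21→b4/s0 L1-HIT; vc=[20]
#5 0x24→b4/s0 L1-HIT; vc=[20]
#6 0x48→b9/s1 MISS; vc=[20,25]
#7 0x27→b4/s0 L1-HIT; vc=[20,25]
#8 0x4d→b9/s1 L1-HIT; vc=[20,25]
#9 0x26→b4/s0 L1-HIT; vc=[20,25]
#10 0x43→b8/s0 MISS; vc=[20,25,4]
#11 0x27→b4/s0 VC-HIT; vc=[20,25,8]
#12 0x2d→b5/s1 MISS; vc=[20,25,8,9]
#13 0x4e→b9/s1 VC-HIT; vc=[20,25,8,5]
#14 0x2b→b5/s1 VC-HIT; vc=[20,25,8,9]

MISSES = 6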